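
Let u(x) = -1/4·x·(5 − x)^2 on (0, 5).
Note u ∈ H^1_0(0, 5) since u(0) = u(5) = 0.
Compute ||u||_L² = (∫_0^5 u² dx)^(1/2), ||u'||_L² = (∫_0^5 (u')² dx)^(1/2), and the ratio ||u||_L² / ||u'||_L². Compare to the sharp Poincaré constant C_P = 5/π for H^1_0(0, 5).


||u||_L² / ||u'||_L² = 5*sqrt(14)/14 < C_P = 5/π.

u(x) = -1/4·x·(5 − x)^2, so u'(x) = (5 - 3*x)*(x - 5)/4.
u(x) = -1/4·x·(5 − x)^2 vanishes at x = 0 and x = 5, so u ∈ H^1_0(0, 5). Differentiate via the product rule and integrate the resulting polynomials term by term.
  ∫_0^5 u² dx = ∫_0^5 (x^6/16 - 5*x^5/4 + 75*x^4/8 - 125*x^3/4 + 625*x^2/16) dx. Term by term:
    ∫_0^5 x^6/16 dx = 78125/112;  ∫_0^5 -5*x^5/4 dx = -78125/24;  ∫_0^5 75*x^4/8 dx = 46875/8;
    ∫_0^5 -125*x^3/4 dx = -78125/16;  ∫_0^5 625*x^2/16 dx = 78125/48.
  Sum: 78125/112 − 78125/24 + 46875/8 − 78125/16 + 78125/48 = 15625/336.
  ∫_0^5 (u')² dx = ∫_0^5 (9*x^4/16 - 15*x^3/2 + 275*x^2/8 - 125*x/2 + 625/16) dx. Term by term:
    ∫_0^5 9*x^4/16 dx = 5625/16;  ∫_0^5 -15*x^3/2 dx = -9375/8;  ∫_0^5 275*x^2/8 dx = 34375/24;
    ∫_0^5 -125*x/2 dx = -3125/4;  ∫_0^5 625/16 dx = 3125/16.
  Sum: 5625/16 − 9375/8 + 34375/24 − 3125/4 + 3125/16 = 625/24.
∫_0^5 u² dx = 15625/336, so ||u||_L² = 125*sqrt(21)/84.
∫_0^5 (u')² dx = 625/24, so ||u'||_L² = 25*sqrt(6)/12.
Ratio ||u||_L² / ||u'||_L² = 5*sqrt(14)/14.
Sharp Poincaré constant on H^1_0(0, 5) is C_P = L/π = 5/π, achieved by sin(π/5·x).
A polynomial bump cannot attain the sharp Poincaré constant (only the first sine eigenfunction does), so the ratio is strictly less than C_P, consistent with ||u||_L² ≤ C_P ||u'||_L².


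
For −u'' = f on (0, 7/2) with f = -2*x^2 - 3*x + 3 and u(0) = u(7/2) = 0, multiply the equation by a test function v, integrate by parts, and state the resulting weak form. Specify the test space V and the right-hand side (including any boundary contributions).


V = H^1_0(0, 7/2) (so v(0) = v(7/2) = 0); weak form: ∫_0^7/2 u'v' dx = ∫_0^7/2 (-2*x^2 - 3*x + 3) v dx for all v ∈ V.

Multiply both sides by a test function v and integrate from 0 to 7/2:
  ∫_0^7/2 −u''(x) v(x) dx = ∫_0^7/2 f(x) v(x) dx.
Integrate the LHS by parts once:
  ∫_0^7/2 −u'' v dx = −[u'(x) v(x)]_0^7/2 + ∫_0^7/2 u'(x) v'(x) dx.
Thus ∫_0^7/2 u'(x) v'(x) dx = ∫_0^7/2 f(x) v(x) dx + [u'(x) v(x)]_0^7/2.
Choose V so that boundary terms are either known or forced to vanish.
u is Dirichlet: u(0) = u(7/2) = 0. Let V = H^1_0(0, 7/2); then v(0) = v(7/2) = 0, and [u' v]_0^7/2 = 0.
Weak formulation: find u (satisfying any essential BC) such that ∫_0^7/2 u'(x) v'(x) dx = ∫_0^7/2 f v dx for all v ∈ V.
Substituting f(x) = -2*x^2 - 3*x + 3, the right-hand side is ∫_0^7/2 (-2*x^2 - 3*x + 3) v dx.


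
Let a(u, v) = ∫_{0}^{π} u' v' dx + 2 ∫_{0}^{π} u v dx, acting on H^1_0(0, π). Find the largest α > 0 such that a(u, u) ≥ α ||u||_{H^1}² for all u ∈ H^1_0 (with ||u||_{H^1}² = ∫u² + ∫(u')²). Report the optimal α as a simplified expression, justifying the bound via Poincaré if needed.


α = 1

Coercivity of a(·,·) on H^1_0(0, π) means a(u, u) ≥ α ||u||_{H^1}² for every u ∈ H^1_0.
The interval has length L = π, and Poincaré/coercivity depend only on L. Here a(u, u) = ∫(u')² + (2)·∫u².
Here c = 2 ≥ 1, so a(u,u) = ∫(u')² + c∫u² ≥ ∫(u')² + ∫u² = ||u||_{H^1}², i.e. α = 1 works. No larger α is possible: a(u,u) ≥ α||u||_{H^1}² means (1−α)∫(u')² ≥ (α−c)∫u², and for the modes u_n = sin(nπ(x−x₀)/L) (x₀ the left endpoint) one has ∫u_n²/∫(u_n')² = (L/(nπ))² → 0, so a(u_n,u_n)/||u_n||_{H^1}² → 1. Hence the optimal constant is α = 1.
Therefore α = 1.


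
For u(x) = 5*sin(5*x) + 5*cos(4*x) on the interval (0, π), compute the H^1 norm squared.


||u||_{H^1(0,π)}^2 = 8500/9 + 1075*π/2

u'(x) = -20*sin(4*x) + 25*cos(5*x).
Expand u² and (u')² and integrate term by term on (0, π), using: for integers n ≥ 1, ∫_0^π sin²(nx) dx = ∫_0^π cos²(nx) dx = π/2; for n ≠ n', ∫_0^π sin(nx)sin(n'x) dx = ∫_0^π cos(nx)cos(n'x) dx = 0; and by product-to-sum, ∫_0^π sin(nx)cos(n'x) dx = ½∫_0^π [sin((n+n')x) + sin((n−n')x)] dx, which is 0 when n+n' is even and 2n/(n²−n'²) when n+n' is odd (it need not vanish on (0, π)).
  u² squared terms: (5)²·∫cos(4x)² dx = 25·π/2 = 25*π/2;  (5)²·∫sin(5x)² dx = 25·π/2 = 25*π/2.
  u² cross terms: 2·(5)·(5)·∫cos(4x)·sin(5x) dx = 50·(10/9) = 500/9.
  So ∫_0^π u² dx = 25*π/2 + 25*π/2 + 500/9 = 500/9 + 25*π.
  (u')² squared terms: (-20)²·∫sin(4x)² dx = 400·π/2 = 200*π;  (25)²·∫cos(5x)² dx = 625·π/2 = 625*π/2.
  (u')² cross terms: 2·(-20)·(25)·∫sin(4x)·cos(5x) dx = -1000·(-8/9) = 8000/9.
  So ∫_0^π (u')² dx = 200*π + 625*π/2 + 8000/9 = 8000/9 + 1025*π/2.
||u||_{H^1}^2 = (500/9 + 25*π) + (8000/9 + 1025*π/2) = 8500/9 + 1075*π/2.


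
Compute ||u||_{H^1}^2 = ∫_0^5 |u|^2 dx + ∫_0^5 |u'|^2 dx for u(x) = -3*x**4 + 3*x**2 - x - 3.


||u||_{H^1}^2 = 19832725/6

The H^1 norm (squared) on an interval (0, L) is
  ||u||_{H^1}^2 = ∫_0^L u(x)^2 dx + ∫_0^L u'(x)^2 dx.
Compute u'(x) = -12*x**3 + 6*x - 1.
Then u(x)^2 = 9*x**8 - 18*x**6 + 6*x**5 + 27*x**4 - 6*x**3 - 17*x**2 + 6*x + 9 and u'(x)^2 = 144*x**6 - 144*x**4 + 24*x**3 + 36*x**2 - 12*x + 1.
Integrate each monomial from 0 to 5 using ∫_0^5 c·x^n dx = c·5^(n+1)/(n+1):
  ∫_0^5 u(x)^2 dx = ∫_0^5 (9*x^8 - 18*x^6 + 6*x^5 + 27*x^4 - 6*x^3 - 17*x^2 + 6*x + 9) dx. Term by term:
    ∫_0^5 9*x^8 dx = 1953125;  ∫_0^5 -18*x^6 dx = -1406250/7;  ∫_0^5 6*x^5 dx = 15625;
    ∫_0^5 27*x^4 dx = 16875;  ∫_0^5 -6*x^3 dx = -1875/2;  ∫_0^5 -17*x^2 dx = -2125/3;
    ∫_0^5 6*x dx = 75;  ∫_0^5 9 dx = 45.
  Sum: 1953125 − 1406250/7 + 15625 + 16875 − 1875/2 − 2125/3 + 75 + 45 = 74894665/42.
  ∫_0^5 u'(x)^2 dx = ∫_0^5 (144*x^6 - 144*x^4 + 24*x^3 + 36*x^2 - 12*x + 1) dx. Term by term:
    ∫_0^5 144*x^6 dx = 11250000/7;  ∫_0^5 -144*x^4 dx = -90000;  ∫_0^5 24*x^3 dx = 3750;
    ∫_0^5 36*x^2 dx = 1500;  ∫_0^5 -12*x dx = -150;  ∫_0^5 1 dx = 5.
  Sum: 11250000/7 − 90000 + 3750 + 1500 − 150 + 5 = 10655735/7.
Adding: ||u||_{H^1}^2 = 74894665/42 + 10655735/7 = 19832725/6.


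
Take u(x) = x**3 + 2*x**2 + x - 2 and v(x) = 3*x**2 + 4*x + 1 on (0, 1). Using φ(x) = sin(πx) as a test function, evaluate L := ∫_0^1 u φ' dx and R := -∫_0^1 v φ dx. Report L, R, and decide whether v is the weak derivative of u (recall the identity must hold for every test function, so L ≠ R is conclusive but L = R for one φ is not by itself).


LHS = -9/π + 12/π^3, RHS = -9/π + 12/π^3. Yes, v = u' weakly.

u(x) = x**3 + 2*x**2 + x - 2, classical derivative u'(x) = 3*x**2 + 4*x + 1.
φ(x) = sin(πx), so φ'(x) = π*cos(π*x).
Note φ(0) = φ(1) = 0, so the boundary term u·φ vanishes.
LHS = ∫_0^1 u(x) φ'(x) dx = ∫_0^1 (π*x^3*cos(π*x) + 2*π*x^2*cos(π*x) + π*x*cos(π*x) - 2*π*cos(π*x)) dx. Term by term:
  ∫_0^1 -2*π*cos(π*x) dx = 0;  ∫_0^1 π*x*cos(π*x) dx = -2/π;  ∫_0^1 π*x^3*cos(π*x) dx = -3/π + 12/π^3;
  ∫_0^1 2*π*x^2*cos(π*x) dx = -4/π.
Sum: 0 − 2/π + -3/π + 12/π^3 − 4/π = -9/π + 12/π^3.
So LHS = -9/π + 12/π^3.
∫_0^1 v(x) φ(x) dx = ∫_0^1 (3*x^2*sin(π*x) + 4*x*sin(π*x) + sin(π*x)) dx. Term by term:
  ∫_0^1 3*x^2*sin(π*x) dx = -12/π^3 + 3/π;  ∫_0^1 4*x*sin(π*x) dx = 4/π;  ∫_0^1 sin(π*x) dx = 2/π.
Sum: -12/π^3 + 3/π + 4/π + 2/π = -12/π^3 + 9/π.
So RHS = -∫_0^1 v(x) φ(x) dx = -9/π + 12/π^3.
LHS = RHS, so the identity holds for this test φ.
Moreover u is smooth here and v(x) = u'(x) = 3*x**2 + 4*x + 1 pointwise, so the identity holds for every test function. Hence v is the weak derivative of u.


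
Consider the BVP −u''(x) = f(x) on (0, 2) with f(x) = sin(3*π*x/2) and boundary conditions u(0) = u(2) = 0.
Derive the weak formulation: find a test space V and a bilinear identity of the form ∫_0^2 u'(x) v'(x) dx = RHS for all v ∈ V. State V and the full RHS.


V = H^1_0(0, 2) (so v(0) = v(2) = 0); weak form: ∫_0^2 u'v' dx = ∫_0^2 (sin(3*π*x/2)) v dx for all v ∈ V.

Multiply both sides by a test function v and integrate from 0 to 2:
  ∫_0^2 −u''(x) v(x) dx = ∫_0^2 f(x) v(x) dx.
Integrate the LHS by parts once:
  ∫_0^2 −u'' v dx = −[u'(x) v(x)]_0^2 + ∫_0^2 u'(x) v'(x) dx.
Thus ∫_0^2 u'(x) v'(x) dx = ∫_0^2 f(x) v(x) dx + [u'(x) v(x)]_0^2.
Choose V so that boundary terms are either known or forced to vanish.
u is Dirichlet: u(0) = u(2) = 0. Let V = H^1_0(0, 2); then v(0) = v(2) = 0, and [u' v]_0^2 = 0.
Weak formulation: find u (satisfying any essential BC) such that ∫_0^2 u'(x) v'(x) dx = ∫_0^2 f v dx for all v ∈ V.
Substituting f(x) = sin(3*π*x/2), the right-hand side is ∫_0^2 (sin(3*π*x/2)) v dx.


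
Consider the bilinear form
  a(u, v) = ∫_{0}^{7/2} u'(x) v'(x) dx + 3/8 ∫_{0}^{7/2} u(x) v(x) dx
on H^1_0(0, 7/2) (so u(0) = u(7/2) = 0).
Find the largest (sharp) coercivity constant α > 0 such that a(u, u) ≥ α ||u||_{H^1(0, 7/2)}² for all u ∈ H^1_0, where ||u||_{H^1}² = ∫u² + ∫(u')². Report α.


α = (147 + 32*π^2)/(8*(4*π^2 + 49))

Coercivity of a(·,·) on H^1_0(0, 7/2) means a(u, u) ≥ α ||u||_{H^1}² for every u ∈ H^1_0.
The interval has length L = 7/2, and Poincaré/coercivity depend only on L. Here a(u, u) = ∫(u')² + (3/8)·∫u².
Here 0 < c = 3/8 < 1. The condition a(u,u) ≥ α||u||_{H^1}² reads (1−α)∫(u')² ≥ (α−c)∫u². Any admissible α is ≤ 1 (rapidly oscillating u have ∫u²/∫(u')² → 0), and α = 1 would force 0 ≥ (1−c)∫u², impossible since c < 1; so 1−α > 0. By the sharp Poincaré inequality on H^1_0 of an interval of length L, ∫(u')² ≥ (π/L)²∫u² with equality for the first sine mode sin(π(x−x₀)/L) (x₀ the left endpoint), so the inequality holds for all u iff (1−α)(π/L)² ≥ α − c, i.e. α ≤ ((π/L)² + c)/((π/L)² + 1) = (1 + c(L/π)²)/(1 + (L/π)²). With (π/L)² = 4*π^2/49 and c = 3/8, the largest admissible constant is α = ((π/L)² + c)/((π/L)² + 1).
Simplifying, α = (147 + 32*π^2)/(8*(4*π^2 + 49)).


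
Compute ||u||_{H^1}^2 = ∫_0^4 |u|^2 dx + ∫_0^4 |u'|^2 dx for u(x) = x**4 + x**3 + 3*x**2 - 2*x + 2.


||u||_{H^1}^2 = 41582432/315

The H^1 norm (squared) on an interval (0, L) is
  ||u||_{H^1}^2 = ∫_0^L u(x)^2 dx + ∫_0^L u'(x)^2 dx.
Compute u'(x) = 4*x**3 + 3*x**2 + 6*x - 2.
Then u(x)^2 = x**8 + 2*x**7 + 7*x**6 + 2*x**5 + 9*x**4 - 8*x**3 + 16*x**2 - 8*x + 4 and u'(x)^2 = 16*x**6 + 24*x**5 + 57*x**4 + 20*x**3 + 24*x**2 - 24*x + 4.
Integrate each monomial from 0 to 4 using ∫_0^4 c·x^n dx = c·4^(n+1)/(n+1):
  ∫_0^4 u(x)^2 dx = ∫_0^4 (x^8 + 2*x^7 + 7*x^6 + 2*x^5 + 9*x^4 - 8*x^3 + 16*x^2 - 8*x + 4) dx. Term by term:
    ∫_0^4 x^8 dx = 262144/9;  ∫_0^4 2*x^7 dx = 16384;  ∫_0^4 7*x^6 dx = 16384;
    ∫_0^4 2*x^5 dx = 4096/3;  ∫_0^4 9*x^4 dx = 9216/5;  ∫_0^4 -8*x^3 dx = -512;
    ∫_0^4 16*x^2 dx = 1024/3;  ∫_0^4 -8*x dx = -64;  ∫_0^4 4 dx = 16.
  Sum: 262144/9 + 16384 + 16384 + 4096/3 + 9216/5 − 512 + 1024/3 − 64 + 16 = 2919824/45.
  ∫_0^4 u'(x)^2 dx = ∫_0^4 (16*x^6 + 24*x^5 + 57*x^4 + 20*x^3 + 24*x^2 - 24*x + 4) dx. Term by term:
    ∫_0^4 16*x^6 dx = 262144/7;  ∫_0^4 24*x^5 dx = 16384;  ∫_0^4 57*x^4 dx = 58368/5;
    ∫_0^4 20*x^3 dx = 1280;  ∫_0^4 24*x^2 dx = 512;  ∫_0^4 -24*x dx = -192;
    ∫_0^4 4 dx = 16.
  Sum: 262144/7 + 16384 + 58368/5 + 1280 + 512 − 192 + 16 = 2349296/35.
Adding: ||u||_{H^1}^2 = 2919824/45 + 2349296/35 = 41582432/315.


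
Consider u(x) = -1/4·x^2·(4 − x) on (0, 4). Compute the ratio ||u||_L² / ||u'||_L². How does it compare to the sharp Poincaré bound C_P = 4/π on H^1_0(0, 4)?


||u||_L² / ||u'||_L² = 2*sqrt(14)/7 < C_P = 4/π.

u(x) = -1/4·x^2·(4 − x), so u'(x) = x*(3*x - 8)/4.
u(x) = -1/4·x^2·(4 − x) vanishes at x = 0 and x = 4, so u ∈ H^1_0(0, 4). Differentiate via the product rule and integrate the resulting polynomials term by term.
  ∫_0^4 u² dx = ∫_0^4 (x^6/16 - x^5/2 + x^4) dx. Term by term:
    ∫_0^4 x^6/16 dx = 1024/7;  ∫_0^4 -x^5/2 dx = -1024/3;  ∫_0^4 x^4 dx = 1024/5.
  Sum: 1024/7 − 1024/3 + 1024/5 = 1024/105.
  ∫_0^4 (u')² dx = ∫_0^4 (9*x^4/16 - 3*x^3 + 4*x^2) dx. Term by term:
    ∫_0^4 9*x^4/16 dx = 576/5;  ∫_0^4 -3*x^3 dx = -192;  ∫_0^4 4*x^2 dx = 256/3.
  Sum: 576/5 − 192 + 256/3 = 128/15.
∫_0^4 u² dx = 1024/105, so ||u||_L² = 32*sqrt(105)/105.
∫_0^4 (u')² dx = 128/15, so ||u'||_L² = 8*sqrt(30)/15.
Ratio ||u||_L² / ||u'||_L² = 2*sqrt(14)/7.
Sharp Poincaré constant on H^1_0(0, 4) is C_P = L/π = 4/π, achieved by sin(π/4·x).
A polynomial bump cannot attain the sharp Poincaré constant (only the first sine eigenfunction does), so the ratio is strictly less than C_P, consistent with ||u||_L² ≤ C_P ||u'||_L².


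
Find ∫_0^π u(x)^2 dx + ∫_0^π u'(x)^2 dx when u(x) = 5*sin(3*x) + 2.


||u||_{H^1(0,π)}^2 = 40/3 + 129*π

u'(x) = 15*cos(3*x).
Expand u² and (u')² and integrate term by term on (0, π), using: for integers n ≥ 1, ∫_0^π sin²(nx) dx = ∫_0^π cos²(nx) dx = π/2; for n ≠ n', ∫_0^π sin(nx)sin(n'x) dx = ∫_0^π cos(nx)cos(n'x) dx = 0; and by product-to-sum, ∫_0^π sin(nx)cos(n'x) dx = ½∫_0^π [sin((n+n')x) + sin((n−n')x)] dx, which is 0 when n+n' is even and 2n/(n²−n'²) when n+n' is odd (it need not vanish on (0, π)). For the constant mode: ∫_0^π 1 dx = π, ∫_0^π cos(nx) dx = 0, ∫_0^π sin(nx) dx = (1−(−1)^n)/n.
  u² squared terms: (2)²·∫1 dx = 4·π = 4*π;  (5)²·∫sin(3x)² dx = 25·π/2 = 25*π/2.
  u² cross terms: 2·(2)·(5)·∫1·sin(3x) dx = 20·(2/3) = 40/3.
  So ∫_0^π u² dx = 4*π + 25*π/2 + 40/3 = 40/3 + 33*π/2.
  (u')² squared terms: (15)²·∫cos(3x)² dx = 225·π/2 = 225*π/2.
  So ∫_0^π (u')² dx = 225*π/2.
||u||_{H^1}^2 = (40/3 + 33*π/2) + (225*π/2) = 40/3 + 129*π.


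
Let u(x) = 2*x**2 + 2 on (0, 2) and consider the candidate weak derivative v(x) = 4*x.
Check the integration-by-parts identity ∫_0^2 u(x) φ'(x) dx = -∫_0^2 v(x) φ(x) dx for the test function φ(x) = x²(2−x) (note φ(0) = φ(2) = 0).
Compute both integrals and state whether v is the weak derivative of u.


LHS = -32/5, RHS = -32/5. Yes, v = u' weakly.

u(x) = 2*x**2 + 2, classical derivative u'(x) = 4*x.
φ(x) = x²(2−x), so φ'(x) = x*(4 - 3*x).
Note φ(0) = φ(2) = 0, so the boundary term u·φ vanishes.
LHS = ∫_0^2 u(x) φ'(x) dx = ∫_0^2 (-6*x^4 + 8*x^3 - 6*x^2 + 8*x) dx. Term by term:
  ∫_0^2 -6*x^4 dx = -192/5;  ∫_0^2 8*x^3 dx = 32;  ∫_0^2 -6*x^2 dx = -16;
  ∫_0^2 8*x dx = 16.
Sum: -192/5 + 32 − 16 + 16 = -32/5.
So LHS = -32/5.
∫_0^2 v(x) φ(x) dx = ∫_0^2 (-4*x^4 + 8*x^3) dx. Term by term:
  ∫_0^2 -4*x^4 dx = -128/5;  ∫_0^2 8*x^3 dx = 32.
Sum: -128/5 + 32 = 32/5.
So RHS = -∫_0^2 v(x) φ(x) dx = -32/5.
LHS = RHS, so the identity holds for this test φ.
Moreover u is smooth here and v(x) = u'(x) = 4*x pointwise, so the identity holds for every test function. Hence v is the weak derivative of u.


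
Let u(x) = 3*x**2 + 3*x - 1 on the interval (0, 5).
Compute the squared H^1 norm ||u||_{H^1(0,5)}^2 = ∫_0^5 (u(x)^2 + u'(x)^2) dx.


||u||_{H^1}^2 = 20975/2

The H^1 norm (squared) on an interval (0, L) is
  ||u||_{H^1}^2 = ∫_0^L u(x)^2 dx + ∫_0^L u'(x)^2 dx.
Compute u'(x) = 6*x + 3.
Then u(x)^2 = 9*x**4 + 18*x**3 + 3*x**2 - 6*x + 1 and u'(x)^2 = 36*x**2 + 36*x + 9.
Integrate each monomial from 0 to 5 using ∫_0^5 c·x^n dx = c·5^(n+1)/(n+1):
  ∫_0^5 u(x)^2 dx = ∫_0^5 (9*x^4 + 18*x^3 + 3*x^2 - 6*x + 1) dx. Term by term:
    ∫_0^5 9*x^4 dx = 5625;  ∫_0^5 18*x^3 dx = 5625/2;  ∫_0^5 3*x^2 dx = 125;
    ∫_0^5 -6*x dx = -75;  ∫_0^5 1 dx = 5.
  Sum: 5625 + 5625/2 + 125 − 75 + 5 = 16985/2.
  ∫_0^5 u'(x)^2 dx = ∫_0^5 (36*x^2 + 36*x + 9) dx. Term by term:
    ∫_0^5 36*x^2 dx = 1500;  ∫_0^5 36*x dx = 450;  ∫_0^5 9 dx = 45.
  Sum: 1500 + 450 + 45 = 1995.
Adding: ||u||_{H^1}^2 = 16985/2 + 1995 = 20975/2.


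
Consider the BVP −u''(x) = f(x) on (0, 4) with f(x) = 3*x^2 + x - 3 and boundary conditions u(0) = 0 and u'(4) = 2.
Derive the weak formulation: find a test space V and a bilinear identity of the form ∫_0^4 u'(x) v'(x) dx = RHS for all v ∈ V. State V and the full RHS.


V = {v ∈ H^1(0, 4) : v(0) = 0} (test functions vanish at x = 0 where u is specified); weak form: ∫_0^4 u'v' dx = ∫_0^4 (3*x^2 + x - 3) v dx + 2·v(4) for all v ∈ V.

Multiply both sides by a test function v and integrate from 0 to 4:
  ∫_0^4 −u''(x) v(x) dx = ∫_0^4 f(x) v(x) dx.
Integrate the LHS by parts once:
  ∫_0^4 −u'' v dx = −[u'(x) v(x)]_0^4 + ∫_0^4 u'(x) v'(x) dx.
Thus ∫_0^4 u'(x) v'(x) dx = ∫_0^4 f(x) v(x) dx + [u'(x) v(x)]_0^4.
Choose V so that boundary terms are either known or forced to vanish.
Mixed BC: u(0) = 0 (Dirichlet) and u'(4) = 2 (Neumann). Define V = {v ∈ H^1(0, 4) : v(0) = 0}. Then [u' v]_0^4 = u'(4)·v(4) − u'(0)·0 = 2·v(4).
Weak formulation: find u (satisfying any essential BC) such that ∫_0^4 u'(x) v'(x) dx = ∫_0^4 f v dx + 2·v(4) for all v ∈ V (Dirichlet at 0 absorbed into V; Neumann datum at x = 4 contributes the boundary term).
Substituting f(x) = 3*x^2 + x - 3, the right-hand side is ∫_0^4 (3*x^2 + x - 3) v dx + 2·v(4).


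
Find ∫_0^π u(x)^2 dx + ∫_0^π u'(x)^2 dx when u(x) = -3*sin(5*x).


||u||_{H^1(0,π)}^2 = 117*π

u'(x) = -15*cos(5*x).
Expand u² and (u')² and integrate term by term on (0, π), using: for integers n ≥ 1, ∫_0^π sin²(nx) dx = ∫_0^π cos²(nx) dx = π/2; for n ≠ n', ∫_0^π sin(nx)sin(n'x) dx = ∫_0^π cos(nx)cos(n'x) dx = 0; and by product-to-sum, ∫_0^π sin(nx)cos(n'x) dx = ½∫_0^π [sin((n+n')x) + sin((n−n')x)] dx, which is 0 when n+n' is even and 2n/(n²−n'²) when n+n' is odd (it need not vanish on (0, π)).
  u² squared terms: (-3)²·∫sin(5x)² dx = 9·π/2 = 9*π/2.
  So ∫_0^π u² dx = 9*π/2.
  (u')² squared terms: (-15)²·∫cos(5x)² dx = 225·π/2 = 225*π/2.
  So ∫_0^π (u')² dx = 225*π/2.
||u||_{H^1}^2 = (9*π/2) + (225*π/2) = 117*π.


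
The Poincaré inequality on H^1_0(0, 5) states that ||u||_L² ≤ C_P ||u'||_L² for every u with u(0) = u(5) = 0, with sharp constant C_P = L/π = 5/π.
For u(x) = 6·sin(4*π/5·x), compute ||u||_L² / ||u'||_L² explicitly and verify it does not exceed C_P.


||u||_L² / ||u'||_L² = 5/(4*π) < C_P = 5/π.

u(x) = 6·sin(4*π/5·x), so u'(x) = 24*π*cos(4*π*x/5)/5.
Writing u(x) = A·sin(kπx/L) with A = 6 and k = 4, use ∫_0^L sin²(kπx/L) dx = L/2 and ∫_0^L cos²(kπx/L) dx = L/2.
u² = 36·sin²(4*π/5·x) and (u')² = 576*π^2/25·cos²(4*π/5·x), and each of sin², cos² integrates to L/2 = 5/2 over (0, 5).
∫_0^5 u² dx = 90, so ||u||_L² = 3*sqrt(10).
∫_0^5 (u')² dx = 288*π^2/5, so ||u'||_L² = 12*sqrt(10)*π/5.
Ratio ||u||_L² / ||u'||_L² = 5/(4*π).
Sharp Poincaré constant on H^1_0(0, 5) is C_P = L/π = 5/π, achieved by sin(π/5·x).
This is the k = 4 harmonic; the ratio L/(kπ) is strictly less than C_P = L/π, consistent with the sharp inequality ||u||_L² ≤ C_P ||u'||_L².


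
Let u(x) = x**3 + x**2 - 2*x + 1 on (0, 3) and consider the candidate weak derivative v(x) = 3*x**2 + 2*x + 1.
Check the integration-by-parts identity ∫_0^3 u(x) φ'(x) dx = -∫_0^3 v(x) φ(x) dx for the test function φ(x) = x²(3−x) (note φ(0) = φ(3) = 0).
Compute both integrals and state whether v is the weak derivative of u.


LHS = -837/10, RHS = -2079/20. No, v is not the weak derivative of u.

u(x) = x**3 + x**2 - 2*x + 1, classical derivative u'(x) = 3*x**2 + 2*x - 2.
φ(x) = x²(3−x), so φ'(x) = 3*x*(2 - x).
Note φ(0) = φ(3) = 0, so the boundary term u·φ vanishes.
LHS = ∫_0^3 u(x) φ'(x) dx = ∫_0^3 (-3*x^5 + 3*x^4 + 12*x^3 - 15*x^2 + 6*x) dx. Term by term:
  ∫_0^3 -3*x^5 dx = -729/2;  ∫_0^3 3*x^4 dx = 729/5;  ∫_0^3 12*x^3 dx = 243;
  ∫_0^3 -15*x^2 dx = -135;  ∫_0^3 6*x dx = 27.
Sum: -729/2 + 729/5 + 243 − 135 + 27 = -837/10.
So LHS = -837/10.
∫_0^3 v(x) φ(x) dx = ∫_0^3 (-3*x^5 + 7*x^4 + 5*x^3 + 3*x^2) dx. Term by term:
  ∫_0^3 -3*x^5 dx = -729/2;  ∫_0^3 7*x^4 dx = 1701/5;  ∫_0^3 5*x^3 dx = 405/4;
  ∫_0^3 3*x^2 dx = 27.
Sum: -729/2 + 1701/5 + 405/4 + 27 = 2079/20.
So RHS = -∫_0^3 v(x) φ(x) dx = -2079/20.
LHS − RHS = 81/4 ≠ 0, so the identity fails.
(For a valid weak derivative the identity must hold for EVERY test function, in particular this one. The failure shows v is NOT the weak derivative of u.)
Correct weak derivative would be u'(x) = 3*x**2 + 2*x - 2.


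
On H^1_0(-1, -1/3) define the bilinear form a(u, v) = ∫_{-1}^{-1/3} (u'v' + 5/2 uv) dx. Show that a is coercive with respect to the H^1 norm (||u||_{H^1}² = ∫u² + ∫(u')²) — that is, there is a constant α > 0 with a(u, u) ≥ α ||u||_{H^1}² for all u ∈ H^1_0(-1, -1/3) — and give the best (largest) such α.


α = 1

Coercivity of a(·,·) on H^1_0(-1, -1/3) means a(u, u) ≥ α ||u||_{H^1}² for every u ∈ H^1_0.
The interval has length L = 2/3, and Poincaré/coercivity depend only on L. Here a(u, u) = ∫(u')² + (5/2)·∫u².
Here c = 5/2 ≥ 1, so a(u,u) = ∫(u')² + c∫u² ≥ ∫(u')² + ∫u² = ||u||_{H^1}², i.e. α = 1 works. No larger α is possible: a(u,u) ≥ α||u||_{H^1}² means (1−α)∫(u')² ≥ (α−c)∫u², and for the modes u_n = sin(nπ(x−x₀)/L) (x₀ the left endpoint) one has ∫u_n²/∫(u_n')² = (L/(nπ))² → 0, so a(u_n,u_n)/||u_n||_{H^1}² → 1. Hence the optimal constant is α = 1.
Therefore α = 1.


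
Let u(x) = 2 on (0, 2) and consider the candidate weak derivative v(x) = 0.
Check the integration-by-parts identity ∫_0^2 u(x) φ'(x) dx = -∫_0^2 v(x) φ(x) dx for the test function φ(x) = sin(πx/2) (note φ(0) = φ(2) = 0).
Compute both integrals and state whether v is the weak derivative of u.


LHS = 0, RHS = 0. Yes, v = u' weakly.

u(x) = 2, classical derivative u'(x) = 0.
φ(x) = sin(πx/2), so φ'(x) = π*cos(π*x/2)/2.
Note φ(0) = φ(2) = 0, so the boundary term u·φ vanishes.
LHS = ∫_0^2 u(x) φ'(x) dx = ∫_0^2 (π*cos(π*x/2)) dx. Term by term:
  ∫_0^2 π*cos(π*x/2) dx = 0.
So LHS = 0.
∫_0^2 v(x) φ(x) dx = ∫_0^2 (0) dx. Term by term:
  ∫_0^2 0 dx = 0.
So RHS = -∫_0^2 v(x) φ(x) dx = 0.
LHS = RHS, so the identity holds for this test φ.
Moreover u is smooth here and v(x) = u'(x) = 0 pointwise, so the identity holds for every test function. Hence v is the weak derivative of u.


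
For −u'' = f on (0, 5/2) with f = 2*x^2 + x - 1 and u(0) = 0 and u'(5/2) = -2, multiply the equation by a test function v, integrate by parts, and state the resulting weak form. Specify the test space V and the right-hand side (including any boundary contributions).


V = {v ∈ H^1(0, 5/2) : v(0) = 0} (test functions vanish at x = 0 where u is specified); weak form: ∫_0^5/2 u'v' dx = ∫_0^5/2 (2*x^2 + x - 1) v dx − 2·v(5/2) for all v ∈ V.

Multiply both sides by a test function v and integrate from 0 to 5/2:
  ∫_0^5/2 −u''(x) v(x) dx = ∫_0^5/2 f(x) v(x) dx.
Integrate the LHS by parts once:
  ∫_0^5/2 −u'' v dx = −[u'(x) v(x)]_0^5/2 + ∫_0^5/2 u'(x) v'(x) dx.
Thus ∫_0^5/2 u'(x) v'(x) dx = ∫_0^5/2 f(x) v(x) dx + [u'(x) v(x)]_0^5/2.
Choose V so that boundary terms are either known or forced to vanish.
Mixed BC: u(0) = 0 (Dirichlet) and u'(5/2) = -2 (Neumann). Define V = {v ∈ H^1(0, 5/2) : v(0) = 0}. Then [u' v]_0^5/2 = u'(5/2)·v(5/2) − u'(0)·0 = − 2·v(5/2).
Weak formulation: find u (satisfying any essential BC) such that ∫_0^5/2 u'(x) v'(x) dx = ∫_0^5/2 f v dx − 2·v(5/2) for all v ∈ V (Dirichlet at 0 absorbed into V; Neumann datum at x = 5/2 contributes the boundary term).
Substituting f(x) = 2*x^2 + x - 1, the right-hand side is ∫_0^5/2 (2*x^2 + x - 1) v dx − 2·v(5/2).


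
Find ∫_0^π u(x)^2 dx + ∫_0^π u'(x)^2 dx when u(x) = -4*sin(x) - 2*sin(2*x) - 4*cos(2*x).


||u||_{H^1(0,π)}^2 = -320/3 + 66*π

u'(x) = 8*sin(2*x) - 4*cos(x) - 4*cos(2*x).
Expand u² and (u')² and integrate term by term on (0, π), using: for integers n ≥ 1, ∫_0^π sin²(nx) dx = ∫_0^π cos²(nx) dx = π/2; for n ≠ n', ∫_0^π sin(nx)sin(n'x) dx = ∫_0^π cos(nx)cos(n'x) dx = 0; and by product-to-sum, ∫_0^π sin(nx)cos(n'x) dx = ½∫_0^π [sin((n+n')x) + sin((n−n')x)] dx, which is 0 when n+n' is even and 2n/(n²−n'²) when n+n' is odd (it need not vanish on (0, π)).
  u² squared terms: (-4)²·∫cos(2x)² dx = 16·π/2 = 8*π;  (-4)²·∫sin(x)² dx = 16·π/2 = 8*π;  (-2)²·∫sin(2x)² dx = 4·π/2 = 2*π.
  u² cross terms: 2·(-4)·(-4)·∫cos(2x)·sin(x) dx = 32·(-2/3) = -64/3;  2·(-4)·(-2)·∫cos(2x)·sin(2x) dx = 16·(0) = 0;  2·(-4)·(-2)·∫sin(x)·sin(2x) dx = 16·(0) = 0.
  So ∫_0^π u² dx = 8*π + 8*π + 2*π − 64/3 + 0 + 0 = -64/3 + 18*π.
  (u')² squared terms: (-4)²·∫cos(x)² dx = 16·π/2 = 8*π;  (-4)²·∫cos(2x)² dx = 16·π/2 = 8*π;  (8)²·∫sin(2x)² dx = 64·π/2 = 32*π.
  (u')² cross terms: 2·(-4)·(-4)·∫cos(x)·cos(2x) dx = 32·(0) = 0;  2·(-4)·(8)·∫cos(x)·sin(2x) dx = -64·(4/3) = -256/3;  2·(-4)·(8)·∫cos(2x)·sin(2x) dx = -64·(0) = 0.
  So ∫_0^π (u')² dx = 8*π + 8*π + 32*π + 0 − 256/3 + 0 = -256/3 + 48*π.
||u||_{H^1}^2 = (-64/3 + 18*π) + (-256/3 + 48*π) = -320/3 + 66*π.


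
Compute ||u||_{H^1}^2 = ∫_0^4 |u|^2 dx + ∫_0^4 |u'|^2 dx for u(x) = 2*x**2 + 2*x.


||u||_{H^1}^2 = 28528/15

The H^1 norm (squared) on an interval (0, L) is
  ||u||_{H^1}^2 = ∫_0^L u(x)^2 dx + ∫_0^L u'(x)^2 dx.
Compute u'(x) = 4*x + 2.
Then u(x)^2 = 4*x**4 + 8*x**3 + 4*x**2 and u'(x)^2 = 16*x**2 + 16*x + 4.
Integrate each monomial from 0 to 4 using ∫_0^4 c·x^n dx = c·4^(n+1)/(n+1):
  ∫_0^4 u(x)^2 dx = ∫_0^4 (4*x^4 + 8*x^3 + 4*x^2) dx. Term by term:
    ∫_0^4 4*x^4 dx = 4096/5;  ∫_0^4 8*x^3 dx = 512;  ∫_0^4 4*x^2 dx = 256/3.
  Sum: 4096/5 + 512 + 256/3 = 21248/15.
  ∫_0^4 u'(x)^2 dx = ∫_0^4 (16*x^2 + 16*x + 4) dx. Term by term:
    ∫_0^4 16*x^2 dx = 1024/3;  ∫_0^4 16*x dx = 128;  ∫_0^4 4 dx = 16.
  Sum: 1024/3 + 128 + 16 = 1456/3.
Adding: ||u||_{H^1}^2 = 21248/15 + 1456/3 = 28528/15.


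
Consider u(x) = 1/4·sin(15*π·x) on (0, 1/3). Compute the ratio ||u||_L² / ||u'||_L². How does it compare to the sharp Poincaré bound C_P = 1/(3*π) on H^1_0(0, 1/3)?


||u||_L² / ||u'||_L² = 1/(15*π) < C_P = 1/(3*π).

u(x) = 1/4·sin(15*π·x), so u'(x) = 15*π*cos(15*π*x)/4.
Writing u(x) = A·sin(kπx/L) with A = 1/4 and k = 5, use ∫_0^L sin²(kπx/L) dx = L/2 and ∫_0^L cos²(kπx/L) dx = L/2.
u² = 1/16·sin²(15*π·x) and (u')² = 225*π^2/16·cos²(15*π·x), and each of sin², cos² integrates to L/2 = 1/6 over (0, 1/3).
∫_0^1/3 u² dx = 1/96, so ||u||_L² = sqrt(6)/24.
∫_0^1/3 (u')² dx = 75*π^2/32, so ||u'||_L² = 5*sqrt(6)*π/8.
Ratio ||u||_L² / ||u'||_L² = 1/(15*π).
Sharp Poincaré constant on H^1_0(0, 1/3) is C_P = L/π = 1/(3*π), achieved by sin(3*π·x).
This is the k = 5 harmonic; the ratio L/(kπ) is strictly less than C_P = L/π, consistent with the sharp inequality ||u||_L² ≤ C_P ||u'||_L².


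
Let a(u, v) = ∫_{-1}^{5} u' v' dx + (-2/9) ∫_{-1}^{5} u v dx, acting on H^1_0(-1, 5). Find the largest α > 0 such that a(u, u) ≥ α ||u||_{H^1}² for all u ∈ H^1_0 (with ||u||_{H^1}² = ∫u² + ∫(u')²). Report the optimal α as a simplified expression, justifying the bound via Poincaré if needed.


α = (-8 + π^2)/(π^2 + 36)

Coercivity of a(·,·) on H^1_0(-1, 5) means a(u, u) ≥ α ||u||_{H^1}² for every u ∈ H^1_0.
The interval has length L = 6, and Poincaré/coercivity depend only on L. Here a(u, u) = ∫(u')² + (-2/9)·∫u².
Here c = -2/9 < 0 with |c| < (π/L)² = π^2/36, so coercivity still holds. The condition a(u,u) ≥ α||u||_{H^1}² reads (1−α)∫(u')² ≥ (α−c)∫u². Any admissible α is ≤ 1 (rapidly oscillating u have ∫u²/∫(u')² → 0), and α = 1 would force 0 ≥ (1−c)∫u², impossible since c < 1; so 1−α > 0. By the sharp Poincaré inequality on H^1_0 of an interval of length L, ∫(u')² ≥ (π/L)²∫u² with equality for the first sine mode sin(π(x−x₀)/L) (x₀ the left endpoint), so the inequality holds for all u iff (1−α)(π/L)² ≥ α − c, i.e. α ≤ ((π/L)² + c)/((π/L)² + 1) = (1 + c(L/π)²)/(1 + (L/π)²). (Direct route, valid since c ≤ 0: Poincaré gives c∫u² ≥ c(L/π)²∫(u')², so a(u,u) ≥ (1 + c(L/π)²)∫(u')², while ||u||_{H^1}² ≤ (1 + (L/π)²)∫(u')²; dividing yields the same α.) With (π/L)² = π^2/36 and c = -2/9, the largest admissible constant is α = ((π/L)² + c)/((π/L)² + 1).
Simplifying, α = (-8 + π^2)/(π^2 + 36).


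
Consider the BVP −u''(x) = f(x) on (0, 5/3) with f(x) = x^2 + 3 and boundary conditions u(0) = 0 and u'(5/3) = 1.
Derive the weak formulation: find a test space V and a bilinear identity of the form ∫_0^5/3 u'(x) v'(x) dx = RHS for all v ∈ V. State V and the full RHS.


V = {v ∈ H^1(0, 5/3) : v(0) = 0} (test functions vanish at x = 0 where u is specified); weak form: ∫_0^5/3 u'v' dx = ∫_0^5/3 (x^2 + 3) v dx + v(5/3) for all v ∈ V.

Multiply both sides by a test function v and integrate from 0 to 5/3:
  ∫_0^5/3 −u''(x) v(x) dx = ∫_0^5/3 f(x) v(x) dx.
Integrate the LHS by parts once:
  ∫_0^5/3 −u'' v dx = −[u'(x) v(x)]_0^5/3 + ∫_0^5/3 u'(x) v'(x) dx.
Thus ∫_0^5/3 u'(x) v'(x) dx = ∫_0^5/3 f(x) v(x) dx + [u'(x) v(x)]_0^5/3.
Choose V so that boundary terms are either known or forced to vanish.
Mixed BC: u(0) = 0 (Dirichlet) and u'(5/3) = 1 (Neumann). Define V = {v ∈ H^1(0, 5/3) : v(0) = 0}. Then [u' v]_0^5/3 = u'(5/3)·v(5/3) − u'(0)·0 = v(5/3).
Weak formulation: find u (satisfying any essential BC) such that ∫_0^5/3 u'(x) v'(x) dx = ∫_0^5/3 f v dx + v(5/3) for all v ∈ V (Dirichlet at 0 absorbed into V; Neumann datum at x = 5/3 contributes the boundary term).
Substituting f(x) = x^2 + 3, the right-hand side is ∫_0^5/3 (x^2 + 3) v dx + v(5/3).


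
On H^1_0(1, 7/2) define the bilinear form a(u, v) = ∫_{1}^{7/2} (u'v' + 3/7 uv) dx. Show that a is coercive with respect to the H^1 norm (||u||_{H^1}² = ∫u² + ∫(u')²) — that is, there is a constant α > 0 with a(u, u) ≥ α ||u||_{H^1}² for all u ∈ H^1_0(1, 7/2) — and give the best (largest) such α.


α = (75 + 28*π^2)/(7*(25 + 4*π^2))

Coercivity of a(·,·) on H^1_0(1, 7/2) means a(u, u) ≥ α ||u||_{H^1}² for every u ∈ H^1_0.
The interval has length L = 5/2, and Poincaré/coercivity depend only on L. Here a(u, u) = ∫(u')² + (3/7)·∫u².
Here 0 < c = 3/7 < 1. The condition a(u,u) ≥ α||u||_{H^1}² reads (1−α)∫(u')² ≥ (α−c)∫u². Any admissible α is ≤ 1 (rapidly oscillating u have ∫u²/∫(u')² → 0), and α = 1 would force 0 ≥ (1−c)∫u², impossible since c < 1; so 1−α > 0. By the sharp Poincaré inequality on H^1_0 of an interval of length L, ∫(u')² ≥ (π/L)²∫u² with equality for the first sine mode sin(π(x−x₀)/L) (x₀ the left endpoint), so the inequality holds for all u iff (1−α)(π/L)² ≥ α − c, i.e. α ≤ ((π/L)² + c)/((π/L)² + 1) = (1 + c(L/π)²)/(1 + (L/π)²). With (π/L)² = 4*π^2/25 and c = 3/7, the largest admissible constant is α = ((π/L)² + c)/((π/L)² + 1).
Simplifying, α = (75 + 28*π^2)/(7*(25 + 4*π^2)).


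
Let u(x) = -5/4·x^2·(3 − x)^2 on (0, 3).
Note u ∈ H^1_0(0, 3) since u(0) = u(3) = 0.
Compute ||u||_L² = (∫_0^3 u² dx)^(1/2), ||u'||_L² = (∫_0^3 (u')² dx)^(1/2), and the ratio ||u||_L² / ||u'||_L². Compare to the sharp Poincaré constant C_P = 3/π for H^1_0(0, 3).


||u||_L² / ||u'||_L² = sqrt(3)/2 < C_P = 3/π.

u(x) = -5/4·x^2·(3 − x)^2, so u'(x) = 5*x*(x*(3 - x) - (x - 3)^2)/2.
u(x) = -5/4·x^2·(3 − x)^2 vanishes at x = 0 and x = 3, so u ∈ H^1_0(0, 3). Differentiate via the product rule and integrate the resulting polynomials term by term.
  ∫_0^3 u² dx = ∫_0^3 (25*x^8/16 - 75*x^7/4 + 675*x^6/8 - 675*x^5/4 + 2025*x^4/16) dx. Term by term:
    ∫_0^3 25*x^8/16 dx = 54675/16;  ∫_0^3 -75*x^7/4 dx = -492075/32;  ∫_0^3 675*x^6/8 dx = 1476225/56;
    ∫_0^3 -675*x^5/4 dx = -164025/8;  ∫_0^3 2025*x^4/16 dx = 98415/16.
  Sum: 54675/16 − 492075/32 + 1476225/56 − 164025/8 + 98415/16 = 10935/224.
  ∫_0^3 (u')² dx = ∫_0^3 (25*x^6 - 225*x^5 + 2925*x^4/4 - 2025*x^3/2 + 2025*x^2/4) dx. Term by term:
    ∫_0^3 25*x^6 dx = 54675/7;  ∫_0^3 -225*x^5 dx = -54675/2;  ∫_0^3 2925*x^4/4 dx = 142155/4;
    ∫_0^3 -2025*x^3/2 dx = -164025/8;  ∫_0^3 2025*x^2/4 dx = 18225/4.
  Sum: 54675/7 − 54675/2 + 142155/4 − 164025/8 + 18225/4 = 3645/56.
∫_0^3 u² dx = 10935/224, so ||u||_L² = 27*sqrt(210)/56.
∫_0^3 (u')² dx = 3645/56, so ||u'||_L² = 27*sqrt(70)/28.
Ratio ||u||_L² / ||u'||_L² = sqrt(3)/2.
Sharp Poincaré constant on H^1_0(0, 3) is C_P = L/π = 3/π, achieved by sin(π/3·x).
A polynomial bump cannot attain the sharp Poincaré constant (only the first sine eigenfunction does), so the ratio is strictly less than C_P, consistent with ||u||_L² ≤ C_P ||u'||_L².


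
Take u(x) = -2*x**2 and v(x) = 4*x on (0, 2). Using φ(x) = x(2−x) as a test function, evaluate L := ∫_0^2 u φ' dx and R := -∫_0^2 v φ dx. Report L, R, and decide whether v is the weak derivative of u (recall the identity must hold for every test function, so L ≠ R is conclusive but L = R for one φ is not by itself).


LHS = 16/3, RHS = -16/3. No, v is not the weak derivative of u.

u(x) = -2*x**2, classical derivative u'(x) = -4*x.
φ(x) = x(2−x), so φ'(x) = 2 - 2*x.
Note φ(0) = φ(2) = 0, so the boundary term u·φ vanishes.
LHS = ∫_0^2 u(x) φ'(x) dx = ∫_0^2 (4*x^3 - 4*x^2) dx. Term by term:
  ∫_0^2 4*x^3 dx = 16;  ∫_0^2 -4*x^2 dx = -32/3.
Sum: 16 − 32/3 = 16/3.
So LHS = 16/3.
∫_0^2 v(x) φ(x) dx = ∫_0^2 (-4*x^3 + 8*x^2) dx. Term by term:
  ∫_0^2 -4*x^3 dx = -16;  ∫_0^2 8*x^2 dx = 64/3.
Sum: -16 + 64/3 = 16/3.
So RHS = -∫_0^2 v(x) φ(x) dx = -16/3.
LHS − RHS = 32/3 ≠ 0, so the identity fails.
(For a valid weak derivative the identity must hold for EVERY test function, in particular this one. The failure shows v is NOT the weak derivative of u.)
Correct weak derivative would be u'(x) = -4*x.


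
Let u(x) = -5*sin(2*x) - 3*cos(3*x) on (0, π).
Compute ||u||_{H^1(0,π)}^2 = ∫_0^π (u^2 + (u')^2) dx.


||u||_{H^1(0,π)}^2 = -240 + 215*π/2

u'(x) = 9*sin(3*x) - 10*cos(2*x).
Expand u² and (u')² and integrate term by term on (0, π), using: for integers n ≥ 1, ∫_0^π sin²(nx) dx = ∫_0^π cos²(nx) dx = π/2; for n ≠ n', ∫_0^π sin(nx)sin(n'x) dx = ∫_0^π cos(nx)cos(n'x) dx = 0; and by product-to-sum, ∫_0^π sin(nx)cos(n'x) dx = ½∫_0^π [sin((n+n')x) + sin((n−n')x)] dx, which is 0 when n+n' is even and 2n/(n²−n'²) when n+n' is odd (it need not vanish on (0, π)).
  u² squared terms: (-5)²·∫sin(2x)² dx = 25·π/2 = 25*π/2;  (-3)²·∫cos(3x)² dx = 9·π/2 = 9*π/2.
  u² cross terms: 2·(-5)·(-3)·∫sin(2x)·cos(3x) dx = 30·(-4/5) = -24.
  So ∫_0^π u² dx = 25*π/2 + 9*π/2 − 24 = -24 + 17*π.
  (u')² squared terms: (-10)²·∫cos(2x)² dx = 100·π/2 = 50*π;  (9)²·∫sin(3x)² dx = 81·π/2 = 81*π/2.
  (u')² cross terms: 2·(-10)·(9)·∫cos(2x)·sin(3x) dx = -180·(6/5) = -216.
  So ∫_0^π (u')² dx = 50*π + 81*π/2 − 216 = -216 + 181*π/2.
||u||_{H^1}^2 = (-24 + 17*π) + (-216 + 181*π/2) = -240 + 215*π/2.


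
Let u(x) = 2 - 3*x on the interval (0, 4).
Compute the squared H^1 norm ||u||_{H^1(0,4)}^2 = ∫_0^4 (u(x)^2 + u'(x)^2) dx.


||u||_{H^1}^2 = 148

The H^1 norm (squared) on an interval (0, L) is
  ||u||_{H^1}^2 = ∫_0^L u(x)^2 dx + ∫_0^L u'(x)^2 dx.
Compute u'(x) = -3.
Then u(x)^2 = 9*x**2 - 12*x + 4 and u'(x)^2 = 9.
Integrate each monomial from 0 to 4 using ∫_0^4 c·x^n dx = c·4^(n+1)/(n+1):
  ∫_0^4 u(x)^2 dx = ∫_0^4 (9*x^2 - 12*x + 4) dx. Term by term:
    ∫_0^4 9*x^2 dx = 192;  ∫_0^4 -12*x dx = -96;  ∫_0^4 4 dx = 16.
  Sum: 192 − 96 + 16 = 112.
  ∫_0^4 u'(x)^2 dx = ∫_0^4 (9) dx. Term by term:
    ∫_0^4 9 dx = 36.
Adding: ||u||_{H^1}^2 = 112 + 36 = 148.


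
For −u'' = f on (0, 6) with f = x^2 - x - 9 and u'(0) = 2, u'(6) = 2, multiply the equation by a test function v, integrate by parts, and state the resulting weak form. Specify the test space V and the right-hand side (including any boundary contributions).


V = H^1(0, 6) (v unrestricted at boundary; u is determined up to an additive constant); weak form: ∫_0^6 u'v' dx = ∫_0^6 (x^2 - x - 9) v dx + 2·v(6) − 2·v(0) for all v ∈ V.

Multiply both sides by a test function v and integrate from 0 to 6:
  ∫_0^6 −u''(x) v(x) dx = ∫_0^6 f(x) v(x) dx.
Integrate the LHS by parts once:
  ∫_0^6 −u'' v dx = −[u'(x) v(x)]_0^6 + ∫_0^6 u'(x) v'(x) dx.
Thus ∫_0^6 u'(x) v'(x) dx = ∫_0^6 f(x) v(x) dx + [u'(x) v(x)]_0^6.
Choose V so that boundary terms are either known or forced to vanish.
u has inhomogeneous Neumann u'(0) = 2, u'(6) = 2. [u' v]_0^6 = (2)·v(6) − (2)·v(0) = 2·v(6) − 2·v(0). Take V = H^1(0, 6); boundary term becomes part of RHS.
Weak formulation: find u (satisfying any essential BC) such that ∫_0^6 u'(x) v'(x) dx = ∫_0^6 f v dx + 2·v(6) − 2·v(0) for all v ∈ V (Neumann data are natural BCs: they enter the RHS as boundary terms).
Substituting f(x) = x^2 - x - 9, the right-hand side is ∫_0^6 (x^2 - x - 9) v dx + 2·v(6) − 2·v(0).
Compatibility check (pure Neumann): taking v ≡ 1 ∈ V gives 0 = ∫_0^6 f dx + (2) − (2), i.e. ∫_0^6 f dx must equal u'(0) − u'(6) = 0. Indeed ∫_0^6 (x^2 - x - 9) dx = 0, so the data are compatible. The solution is then unique only up to an additive constant (fix it e.g. by requiring ∫_0^6 u dx = 0).


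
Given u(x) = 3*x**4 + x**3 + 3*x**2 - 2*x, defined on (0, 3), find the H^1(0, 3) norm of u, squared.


||u||_{H^1}^2 = 12725637/140

The H^1 norm (squared) on an interval (0, L) is
  ||u||_{H^1}^2 = ∫_0^L u(x)^2 dx + ∫_0^L u'(x)^2 dx.
Compute u'(x) = 12*x**3 + 3*x**2 + 6*x - 2.
Then u(x)^2 = 9*x**8 + 6*x**7 + 19*x**6 - 6*x**5 + 5*x**4 - 12*x**3 + 4*x**2 and u'(x)^2 = 144*x**6 + 72*x**5 + 153*x**4 - 12*x**3 + 24*x**2 - 24*x + 4.
Integrate each monomial from 0 to 3 using ∫_0^3 c·x^n dx = c·3^(n+1)/(n+1):
  ∫_0^3 u(x)^2 dx = ∫_0^3 (9*x^8 + 6*x^7 + 19*x^6 - 6*x^5 + 5*x^4 - 12*x^3 + 4*x^2) dx. Term by term:
    ∫_0^3 9*x^8 dx = 19683;  ∫_0^3 6*x^7 dx = 19683/4;  ∫_0^3 19*x^6 dx = 41553/7;
    ∫_0^3 -6*x^5 dx = -729;  ∫_0^3 5*x^4 dx = 243;  ∫_0^3 -12*x^3 dx = -243;
    ∫_0^3 4*x^2 dx = 36.
  Sum: 19683 + 19683/4 + 41553/7 − 729 + 243 − 243 + 36 = 835713/28.
  ∫_0^3 u'(x)^2 dx = ∫_0^3 (144*x^6 + 72*x^5 + 153*x^4 - 12*x^3 + 24*x^2 - 24*x + 4) dx. Term by term:
    ∫_0^3 144*x^6 dx = 314928/7;  ∫_0^3 72*x^5 dx = 8748;  ∫_0^3 153*x^4 dx = 37179/5;
    ∫_0^3 -12*x^3 dx = -243;  ∫_0^3 24*x^2 dx = 216;  ∫_0^3 -24*x dx = -108;
    ∫_0^3 4 dx = 12.
  Sum: 314928/7 + 8748 + 37179/5 − 243 + 216 − 108 + 12 = 2136768/35.
Adding: ||u||_{H^1}^2 = 835713/28 + 2136768/35 = 12725637/140.


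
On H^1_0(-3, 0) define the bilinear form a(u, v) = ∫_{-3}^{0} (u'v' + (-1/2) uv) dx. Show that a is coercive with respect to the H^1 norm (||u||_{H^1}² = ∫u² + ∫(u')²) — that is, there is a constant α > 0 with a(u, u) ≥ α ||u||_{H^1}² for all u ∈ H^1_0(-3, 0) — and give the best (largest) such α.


α = (-9/2 + π^2)/(9 + π^2)

Coercivity of a(·,·) on H^1_0(-3, 0) means a(u, u) ≥ α ||u||_{H^1}² for every u ∈ H^1_0.
The interval has length L = 3, and Poincaré/coercivity depend only on L. Here a(u, u) = ∫(u')² + (-1/2)·∫u².
Here c = -1/2 < 0 with |c| < (π/L)² = π^2/9, so coercivity still holds. The condition a(u,u) ≥ α||u||_{H^1}² reads (1−α)∫(u')² ≥ (α−c)∫u². Any admissible α is ≤ 1 (rapidly oscillating u have ∫u²/∫(u')² → 0), and α = 1 would force 0 ≥ (1−c)∫u², impossible since c < 1; so 1−α > 0. By the sharp Poincaré inequality on H^1_0 of an interval of length L, ∫(u')² ≥ (π/L)²∫u² with equality for the first sine mode sin(π(x−x₀)/L) (x₀ the left endpoint), so the inequality holds for all u iff (1−α)(π/L)² ≥ α − c, i.e. α ≤ ((π/L)² + c)/((π/L)² + 1) = (1 + c(L/π)²)/(1 + (L/π)²). (Direct route, valid since c ≤ 0: Poincaré gives c∫u² ≥ c(L/π)²∫(u')², so a(u,u) ≥ (1 + c(L/π)²)∫(u')², while ||u||_{H^1}² ≤ (1 + (L/π)²)∫(u')²; dividing yields the same α.) With (π/L)² = π^2/9 and c = -1/2, the largest admissible constant is α = ((π/L)² + c)/((π/L)² + 1).
Simplifying, α = (-9/2 + π^2)/(9 + π^2).
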